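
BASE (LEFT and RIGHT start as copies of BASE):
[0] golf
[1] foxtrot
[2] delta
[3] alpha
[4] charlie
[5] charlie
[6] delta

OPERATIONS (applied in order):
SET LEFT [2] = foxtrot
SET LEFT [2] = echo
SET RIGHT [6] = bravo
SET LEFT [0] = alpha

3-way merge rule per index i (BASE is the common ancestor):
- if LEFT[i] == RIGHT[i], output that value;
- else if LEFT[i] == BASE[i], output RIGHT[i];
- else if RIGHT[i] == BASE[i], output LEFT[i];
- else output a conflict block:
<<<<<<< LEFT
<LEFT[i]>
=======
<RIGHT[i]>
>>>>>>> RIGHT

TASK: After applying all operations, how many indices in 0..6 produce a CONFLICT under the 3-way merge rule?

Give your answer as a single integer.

Final LEFT:  [alpha, foxtrot, echo, alpha, charlie, charlie, delta]
Final RIGHT: [golf, foxtrot, delta, alpha, charlie, charlie, bravo]
i=0: L=alpha, R=golf=BASE -> take LEFT -> alpha
i=1: L=foxtrot R=foxtrot -> agree -> foxtrot
i=2: L=echo, R=delta=BASE -> take LEFT -> echo
i=3: L=alpha R=alpha -> agree -> alpha
i=4: L=charlie R=charlie -> agree -> charlie
i=5: L=charlie R=charlie -> agree -> charlie
i=6: L=delta=BASE, R=bravo -> take RIGHT -> bravo
Conflict count: 0

Answer: 0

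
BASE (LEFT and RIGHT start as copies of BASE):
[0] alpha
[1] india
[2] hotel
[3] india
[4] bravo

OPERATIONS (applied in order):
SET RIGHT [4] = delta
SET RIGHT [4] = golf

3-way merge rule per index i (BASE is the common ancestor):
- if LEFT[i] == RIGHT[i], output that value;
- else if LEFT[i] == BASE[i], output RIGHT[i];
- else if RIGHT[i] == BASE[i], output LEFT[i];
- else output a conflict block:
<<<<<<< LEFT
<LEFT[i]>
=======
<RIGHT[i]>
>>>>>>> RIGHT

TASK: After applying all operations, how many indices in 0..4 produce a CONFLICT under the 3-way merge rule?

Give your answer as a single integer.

Answer: 0

Derivation:
Final LEFT:  [alpha, india, hotel, india, bravo]
Final RIGHT: [alpha, india, hotel, india, golf]
i=0: L=alpha R=alpha -> agree -> alpha
i=1: L=india R=india -> agree -> india
i=2: L=hotel R=hotel -> agree -> hotel
i=3: L=india R=india -> agree -> india
i=4: L=bravo=BASE, R=golf -> take RIGHT -> golf
Conflict count: 0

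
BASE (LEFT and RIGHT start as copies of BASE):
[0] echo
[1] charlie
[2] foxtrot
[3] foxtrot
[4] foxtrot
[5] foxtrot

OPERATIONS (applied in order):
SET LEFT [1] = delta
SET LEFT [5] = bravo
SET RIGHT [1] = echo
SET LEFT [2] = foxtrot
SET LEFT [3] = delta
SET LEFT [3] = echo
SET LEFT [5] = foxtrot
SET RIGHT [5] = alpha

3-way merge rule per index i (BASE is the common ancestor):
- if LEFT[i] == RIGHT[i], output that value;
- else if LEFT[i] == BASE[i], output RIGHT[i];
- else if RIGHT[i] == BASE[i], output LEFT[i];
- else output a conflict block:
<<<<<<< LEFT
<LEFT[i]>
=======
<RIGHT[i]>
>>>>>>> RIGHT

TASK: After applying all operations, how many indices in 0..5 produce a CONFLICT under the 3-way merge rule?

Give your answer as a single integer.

Answer: 1

Derivation:
Final LEFT:  [echo, delta, foxtrot, echo, foxtrot, foxtrot]
Final RIGHT: [echo, echo, foxtrot, foxtrot, foxtrot, alpha]
i=0: L=echo R=echo -> agree -> echo
i=1: BASE=charlie L=delta R=echo all differ -> CONFLICT
i=2: L=foxtrot R=foxtrot -> agree -> foxtrot
i=3: L=echo, R=foxtrot=BASE -> take LEFT -> echo
i=4: L=foxtrot R=foxtrot -> agree -> foxtrot
i=5: L=foxtrot=BASE, R=alpha -> take RIGHT -> alpha
Conflict count: 1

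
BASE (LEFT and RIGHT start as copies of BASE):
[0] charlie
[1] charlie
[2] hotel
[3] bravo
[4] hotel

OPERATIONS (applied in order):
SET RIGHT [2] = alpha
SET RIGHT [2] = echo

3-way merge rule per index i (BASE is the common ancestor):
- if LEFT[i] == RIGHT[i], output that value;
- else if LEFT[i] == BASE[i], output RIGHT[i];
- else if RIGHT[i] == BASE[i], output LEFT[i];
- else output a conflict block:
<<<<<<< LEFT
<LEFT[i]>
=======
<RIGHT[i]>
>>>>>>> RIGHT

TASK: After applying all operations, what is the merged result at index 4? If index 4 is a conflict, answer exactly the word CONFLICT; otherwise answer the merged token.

Final LEFT:  [charlie, charlie, hotel, bravo, hotel]
Final RIGHT: [charlie, charlie, echo, bravo, hotel]
i=0: L=charlie R=charlie -> agree -> charlie
i=1: L=charlie R=charlie -> agree -> charlie
i=2: L=hotel=BASE, R=echo -> take RIGHT -> echo
i=3: L=bravo R=bravo -> agree -> bravo
i=4: L=hotel R=hotel -> agree -> hotel
Index 4 -> hotel

Answer: hotel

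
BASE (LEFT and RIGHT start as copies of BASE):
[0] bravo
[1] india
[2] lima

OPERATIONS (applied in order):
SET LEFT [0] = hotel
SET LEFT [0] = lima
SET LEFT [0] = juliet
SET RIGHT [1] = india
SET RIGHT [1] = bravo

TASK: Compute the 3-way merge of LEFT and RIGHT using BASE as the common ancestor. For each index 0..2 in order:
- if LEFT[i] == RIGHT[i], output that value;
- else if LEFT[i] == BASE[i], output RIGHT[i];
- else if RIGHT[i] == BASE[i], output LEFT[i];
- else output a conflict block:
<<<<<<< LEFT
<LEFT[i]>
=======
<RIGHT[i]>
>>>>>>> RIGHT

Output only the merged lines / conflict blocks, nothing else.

Answer: juliet
bravo
lima

Derivation:
Final LEFT:  [juliet, india, lima]
Final RIGHT: [bravo, bravo, lima]
i=0: L=juliet, R=bravo=BASE -> take LEFT -> juliet
i=1: L=india=BASE, R=bravo -> take RIGHT -> bravo
i=2: L=lima R=lima -> agree -> lima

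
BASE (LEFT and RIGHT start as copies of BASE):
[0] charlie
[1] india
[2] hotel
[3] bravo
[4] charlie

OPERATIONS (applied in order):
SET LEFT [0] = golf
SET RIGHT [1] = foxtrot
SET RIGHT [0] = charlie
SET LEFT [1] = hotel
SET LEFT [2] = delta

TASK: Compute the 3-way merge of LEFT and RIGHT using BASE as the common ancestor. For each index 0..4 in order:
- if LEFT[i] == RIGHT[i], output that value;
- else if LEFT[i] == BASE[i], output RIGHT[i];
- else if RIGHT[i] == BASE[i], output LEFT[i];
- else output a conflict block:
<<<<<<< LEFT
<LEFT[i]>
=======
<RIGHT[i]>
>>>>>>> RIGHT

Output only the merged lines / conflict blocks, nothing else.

Answer: golf
<<<<<<< LEFT
hotel
=======
foxtrot
>>>>>>> RIGHT
delta
bravo
charlie

Derivation:
Final LEFT:  [golf, hotel, delta, bravo, charlie]
Final RIGHT: [charlie, foxtrot, hotel, bravo, charlie]
i=0: L=golf, R=charlie=BASE -> take LEFT -> golf
i=1: BASE=india L=hotel R=foxtrot all differ -> CONFLICT
i=2: L=delta, R=hotel=BASE -> take LEFT -> delta
i=3: L=bravo R=bravo -> agree -> bravo
i=4: L=charlie R=charlie -> agree -> charlie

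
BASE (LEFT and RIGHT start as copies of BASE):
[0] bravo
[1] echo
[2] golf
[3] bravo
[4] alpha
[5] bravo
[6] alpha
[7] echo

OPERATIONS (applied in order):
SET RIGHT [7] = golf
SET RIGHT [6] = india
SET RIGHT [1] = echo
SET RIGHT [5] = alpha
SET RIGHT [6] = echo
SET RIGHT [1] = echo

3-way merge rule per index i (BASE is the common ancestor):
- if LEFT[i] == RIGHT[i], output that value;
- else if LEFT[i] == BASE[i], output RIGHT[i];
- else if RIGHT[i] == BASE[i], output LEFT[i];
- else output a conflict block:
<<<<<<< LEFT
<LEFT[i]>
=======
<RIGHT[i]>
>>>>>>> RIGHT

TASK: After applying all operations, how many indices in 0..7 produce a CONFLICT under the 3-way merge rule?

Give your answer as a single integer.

Answer: 0

Derivation:
Final LEFT:  [bravo, echo, golf, bravo, alpha, bravo, alpha, echo]
Final RIGHT: [bravo, echo, golf, bravo, alpha, alpha, echo, golf]
i=0: L=bravo R=bravo -> agree -> bravo
i=1: L=echo R=echo -> agree -> echo
i=2: L=golf R=golf -> agree -> golf
i=3: L=bravo R=bravo -> agree -> bravo
i=4: L=alpha R=alpha -> agree -> alpha
i=5: L=bravo=BASE, R=alpha -> take RIGHT -> alpha
i=6: L=alpha=BASE, R=echo -> take RIGHT -> echo
i=7: L=echo=BASE, R=golf -> take RIGHT -> golf
Conflict count: 0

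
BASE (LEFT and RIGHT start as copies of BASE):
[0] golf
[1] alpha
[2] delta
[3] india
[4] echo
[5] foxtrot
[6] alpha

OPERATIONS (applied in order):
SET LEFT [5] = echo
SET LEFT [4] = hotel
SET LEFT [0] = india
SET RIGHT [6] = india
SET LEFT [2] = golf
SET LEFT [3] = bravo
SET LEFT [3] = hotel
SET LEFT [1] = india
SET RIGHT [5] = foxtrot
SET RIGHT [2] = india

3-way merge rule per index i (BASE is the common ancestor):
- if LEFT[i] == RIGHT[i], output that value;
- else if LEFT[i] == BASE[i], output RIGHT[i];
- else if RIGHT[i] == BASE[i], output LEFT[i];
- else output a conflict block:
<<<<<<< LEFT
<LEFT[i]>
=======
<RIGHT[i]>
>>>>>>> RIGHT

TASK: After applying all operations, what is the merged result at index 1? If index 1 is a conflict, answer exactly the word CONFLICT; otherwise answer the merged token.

Answer: india

Derivation:
Final LEFT:  [india, india, golf, hotel, hotel, echo, alpha]
Final RIGHT: [golf, alpha, india, india, echo, foxtrot, india]
i=0: L=india, R=golf=BASE -> take LEFT -> india
i=1: L=india, R=alpha=BASE -> take LEFT -> india
i=2: BASE=delta L=golf R=india all differ -> CONFLICT
i=3: L=hotel, R=india=BASE -> take LEFT -> hotel
i=4: L=hotel, R=echo=BASE -> take LEFT -> hotel
i=5: L=echo, R=foxtrot=BASE -> take LEFT -> echo
i=6: L=alpha=BASE, R=india -> take RIGHT -> india
Index 1 -> india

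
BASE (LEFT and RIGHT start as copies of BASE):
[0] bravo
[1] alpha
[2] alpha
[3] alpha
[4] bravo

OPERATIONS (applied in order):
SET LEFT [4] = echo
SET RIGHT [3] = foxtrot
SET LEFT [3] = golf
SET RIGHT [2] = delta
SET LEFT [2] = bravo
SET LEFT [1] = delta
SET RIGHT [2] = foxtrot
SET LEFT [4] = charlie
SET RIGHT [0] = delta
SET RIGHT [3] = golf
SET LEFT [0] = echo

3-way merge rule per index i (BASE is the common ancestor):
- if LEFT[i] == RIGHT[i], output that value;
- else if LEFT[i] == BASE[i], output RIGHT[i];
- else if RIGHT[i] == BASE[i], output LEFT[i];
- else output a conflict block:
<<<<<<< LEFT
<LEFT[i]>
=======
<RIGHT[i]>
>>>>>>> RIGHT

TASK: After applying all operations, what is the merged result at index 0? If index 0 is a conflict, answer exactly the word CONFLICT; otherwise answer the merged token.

Answer: CONFLICT

Derivation:
Final LEFT:  [echo, delta, bravo, golf, charlie]
Final RIGHT: [delta, alpha, foxtrot, golf, bravo]
i=0: BASE=bravo L=echo R=delta all differ -> CONFLICT
i=1: L=delta, R=alpha=BASE -> take LEFT -> delta
i=2: BASE=alpha L=bravo R=foxtrot all differ -> CONFLICT
i=3: L=golf R=golf -> agree -> golf
i=4: L=charlie, R=bravo=BASE -> take LEFT -> charlie
Index 0 -> CONFLICT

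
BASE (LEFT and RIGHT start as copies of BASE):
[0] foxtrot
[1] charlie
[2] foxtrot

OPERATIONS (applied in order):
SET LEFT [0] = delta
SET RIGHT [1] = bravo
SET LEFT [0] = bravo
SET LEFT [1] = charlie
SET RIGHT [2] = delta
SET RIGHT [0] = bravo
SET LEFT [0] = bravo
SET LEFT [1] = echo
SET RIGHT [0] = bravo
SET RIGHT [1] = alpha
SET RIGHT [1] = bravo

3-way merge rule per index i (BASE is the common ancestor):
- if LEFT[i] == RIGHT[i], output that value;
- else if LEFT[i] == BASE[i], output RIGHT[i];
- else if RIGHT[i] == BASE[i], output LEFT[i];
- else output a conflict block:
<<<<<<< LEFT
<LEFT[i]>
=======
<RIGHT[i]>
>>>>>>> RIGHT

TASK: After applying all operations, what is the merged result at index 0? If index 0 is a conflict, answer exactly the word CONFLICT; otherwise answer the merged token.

Answer: bravo

Derivation:
Final LEFT:  [bravo, echo, foxtrot]
Final RIGHT: [bravo, bravo, delta]
i=0: L=bravo R=bravo -> agree -> bravo
i=1: BASE=charlie L=echo R=bravo all differ -> CONFLICT
i=2: L=foxtrot=BASE, R=delta -> take RIGHT -> delta
Index 0 -> bravo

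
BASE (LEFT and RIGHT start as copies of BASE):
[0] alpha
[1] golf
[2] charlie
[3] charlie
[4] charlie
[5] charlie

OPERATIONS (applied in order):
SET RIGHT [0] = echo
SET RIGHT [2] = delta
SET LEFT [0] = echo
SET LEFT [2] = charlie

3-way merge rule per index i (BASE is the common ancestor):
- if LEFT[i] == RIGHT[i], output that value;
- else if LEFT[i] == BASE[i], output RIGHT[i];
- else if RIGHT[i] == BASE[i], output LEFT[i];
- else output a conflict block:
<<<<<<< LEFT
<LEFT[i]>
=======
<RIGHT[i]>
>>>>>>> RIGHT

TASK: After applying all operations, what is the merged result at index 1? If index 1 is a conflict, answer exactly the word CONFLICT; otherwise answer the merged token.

Final LEFT:  [echo, golf, charlie, charlie, charlie, charlie]
Final RIGHT: [echo, golf, delta, charlie, charlie, charlie]
i=0: L=echo R=echo -> agree -> echo
i=1: L=golf R=golf -> agree -> golf
i=2: L=charlie=BASE, R=delta -> take RIGHT -> delta
i=3: L=charlie R=charlie -> agree -> charlie
i=4: L=charlie R=charlie -> agree -> charlie
i=5: L=charlie R=charlie -> agree -> charlie
Index 1 -> golf

Answer: golf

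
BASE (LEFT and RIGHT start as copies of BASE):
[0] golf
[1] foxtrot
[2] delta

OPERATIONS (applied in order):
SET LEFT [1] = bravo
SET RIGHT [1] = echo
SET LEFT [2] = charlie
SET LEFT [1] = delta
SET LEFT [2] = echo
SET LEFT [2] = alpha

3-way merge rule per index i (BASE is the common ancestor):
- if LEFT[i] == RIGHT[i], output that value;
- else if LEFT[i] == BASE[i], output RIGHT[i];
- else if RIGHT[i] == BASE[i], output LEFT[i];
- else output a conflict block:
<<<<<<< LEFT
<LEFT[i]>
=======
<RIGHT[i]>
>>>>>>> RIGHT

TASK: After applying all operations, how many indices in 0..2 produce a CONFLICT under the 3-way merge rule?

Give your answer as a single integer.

Answer: 1

Derivation:
Final LEFT:  [golf, delta, alpha]
Final RIGHT: [golf, echo, delta]
i=0: L=golf R=golf -> agree -> golf
i=1: BASE=foxtrot L=delta R=echo all differ -> CONFLICT
i=2: L=alpha, R=delta=BASE -> take LEFT -> alpha
Conflict count: 1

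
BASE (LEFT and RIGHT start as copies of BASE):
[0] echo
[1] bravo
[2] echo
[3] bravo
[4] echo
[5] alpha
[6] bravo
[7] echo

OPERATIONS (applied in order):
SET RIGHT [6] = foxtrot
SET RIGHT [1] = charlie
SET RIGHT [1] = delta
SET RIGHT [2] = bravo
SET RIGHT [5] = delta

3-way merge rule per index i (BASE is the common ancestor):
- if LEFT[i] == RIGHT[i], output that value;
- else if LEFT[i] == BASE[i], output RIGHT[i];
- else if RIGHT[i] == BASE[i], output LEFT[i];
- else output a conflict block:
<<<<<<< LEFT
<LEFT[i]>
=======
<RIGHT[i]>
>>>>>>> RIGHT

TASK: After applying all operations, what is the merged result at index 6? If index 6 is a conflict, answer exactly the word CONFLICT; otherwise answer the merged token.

Final LEFT:  [echo, bravo, echo, bravo, echo, alpha, bravo, echo]
Final RIGHT: [echo, delta, bravo, bravo, echo, delta, foxtrot, echo]
i=0: L=echo R=echo -> agree -> echo
i=1: L=bravo=BASE, R=delta -> take RIGHT -> delta
i=2: L=echo=BASE, R=bravo -> take RIGHT -> bravo
i=3: L=bravo R=bravo -> agree -> bravo
i=4: L=echo R=echo -> agree -> echo
i=5: L=alpha=BASE, R=delta -> take RIGHT -> delta
i=6: L=bravo=BASE, R=foxtrot -> take RIGHT -> foxtrot
i=7: L=echo R=echo -> agree -> echo
Index 6 -> foxtrot

Answer: foxtrot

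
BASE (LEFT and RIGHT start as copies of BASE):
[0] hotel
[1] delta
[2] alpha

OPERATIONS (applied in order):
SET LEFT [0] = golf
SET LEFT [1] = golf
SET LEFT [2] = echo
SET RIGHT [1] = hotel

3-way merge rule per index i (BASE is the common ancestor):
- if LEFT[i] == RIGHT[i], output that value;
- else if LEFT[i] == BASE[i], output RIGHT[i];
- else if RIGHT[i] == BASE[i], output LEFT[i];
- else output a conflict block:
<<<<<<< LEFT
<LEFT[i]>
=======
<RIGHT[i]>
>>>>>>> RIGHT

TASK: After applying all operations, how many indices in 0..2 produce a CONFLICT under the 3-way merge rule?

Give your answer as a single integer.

Answer: 1

Derivation:
Final LEFT:  [golf, golf, echo]
Final RIGHT: [hotel, hotel, alpha]
i=0: L=golf, R=hotel=BASE -> take LEFT -> golf
i=1: BASE=delta L=golf R=hotel all differ -> CONFLICT
i=2: L=echo, R=alpha=BASE -> take LEFT -> echo
Conflict count: 1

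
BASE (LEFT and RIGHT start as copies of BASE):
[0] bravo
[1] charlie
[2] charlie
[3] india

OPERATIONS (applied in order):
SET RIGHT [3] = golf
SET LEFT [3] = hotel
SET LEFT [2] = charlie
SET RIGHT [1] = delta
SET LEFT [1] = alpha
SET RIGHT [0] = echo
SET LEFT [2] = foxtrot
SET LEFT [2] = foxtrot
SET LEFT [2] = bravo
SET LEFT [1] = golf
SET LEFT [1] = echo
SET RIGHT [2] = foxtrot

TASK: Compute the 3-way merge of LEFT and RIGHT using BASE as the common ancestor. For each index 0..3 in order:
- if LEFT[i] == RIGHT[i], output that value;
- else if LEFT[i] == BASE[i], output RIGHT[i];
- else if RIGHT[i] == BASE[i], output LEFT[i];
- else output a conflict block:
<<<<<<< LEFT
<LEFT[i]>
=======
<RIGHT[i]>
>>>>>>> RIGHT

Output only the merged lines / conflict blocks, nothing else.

Answer: echo
<<<<<<< LEFT
echo
=======
delta
>>>>>>> RIGHT
<<<<<<< LEFT
bravo
=======
foxtrot
>>>>>>> RIGHT
<<<<<<< LEFT
hotel
=======
golf
>>>>>>> RIGHT

Derivation:
Final LEFT:  [bravo, echo, bravo, hotel]
Final RIGHT: [echo, delta, foxtrot, golf]
i=0: L=bravo=BASE, R=echo -> take RIGHT -> echo
i=1: BASE=charlie L=echo R=delta all differ -> CONFLICT
i=2: BASE=charlie L=bravo R=foxtrot all differ -> CONFLICT
i=3: BASE=india L=hotel R=golf all differ -> CONFLICT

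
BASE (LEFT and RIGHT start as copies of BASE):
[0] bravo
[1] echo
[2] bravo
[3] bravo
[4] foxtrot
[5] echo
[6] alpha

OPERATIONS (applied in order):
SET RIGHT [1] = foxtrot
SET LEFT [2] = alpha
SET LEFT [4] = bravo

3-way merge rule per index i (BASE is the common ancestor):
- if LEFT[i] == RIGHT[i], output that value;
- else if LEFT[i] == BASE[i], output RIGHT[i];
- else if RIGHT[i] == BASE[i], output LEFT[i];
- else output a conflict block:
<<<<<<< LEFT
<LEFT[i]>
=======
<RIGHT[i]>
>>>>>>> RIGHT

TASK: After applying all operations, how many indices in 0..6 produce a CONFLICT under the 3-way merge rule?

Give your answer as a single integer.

Final LEFT:  [bravo, echo, alpha, bravo, bravo, echo, alpha]
Final RIGHT: [bravo, foxtrot, bravo, bravo, foxtrot, echo, alpha]
i=0: L=bravo R=bravo -> agree -> bravo
i=1: L=echo=BASE, R=foxtrot -> take RIGHT -> foxtrot
i=2: L=alpha, R=bravo=BASE -> take LEFT -> alpha
i=3: L=bravo R=bravo -> agree -> bravo
i=4: L=bravo, R=foxtrot=BASE -> take LEFT -> bravo
i=5: L=echo R=echo -> agree -> echo
i=6: L=alpha R=alpha -> agree -> alpha
Conflict count: 0

Answer: 0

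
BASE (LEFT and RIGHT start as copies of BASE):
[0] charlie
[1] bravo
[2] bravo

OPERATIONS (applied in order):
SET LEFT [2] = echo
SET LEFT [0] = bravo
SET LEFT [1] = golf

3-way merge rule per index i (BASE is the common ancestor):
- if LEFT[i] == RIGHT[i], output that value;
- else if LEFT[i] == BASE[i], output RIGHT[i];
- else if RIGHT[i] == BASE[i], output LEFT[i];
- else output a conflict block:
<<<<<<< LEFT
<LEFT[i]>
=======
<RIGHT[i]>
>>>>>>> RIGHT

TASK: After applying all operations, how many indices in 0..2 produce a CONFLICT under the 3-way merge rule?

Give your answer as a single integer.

Answer: 0

Derivation:
Final LEFT:  [bravo, golf, echo]
Final RIGHT: [charlie, bravo, bravo]
i=0: L=bravo, R=charlie=BASE -> take LEFT -> bravo
i=1: L=golf, R=bravo=BASE -> take LEFT -> golf
i=2: L=echo, R=bravo=BASE -> take LEFT -> echo
Conflict count: 0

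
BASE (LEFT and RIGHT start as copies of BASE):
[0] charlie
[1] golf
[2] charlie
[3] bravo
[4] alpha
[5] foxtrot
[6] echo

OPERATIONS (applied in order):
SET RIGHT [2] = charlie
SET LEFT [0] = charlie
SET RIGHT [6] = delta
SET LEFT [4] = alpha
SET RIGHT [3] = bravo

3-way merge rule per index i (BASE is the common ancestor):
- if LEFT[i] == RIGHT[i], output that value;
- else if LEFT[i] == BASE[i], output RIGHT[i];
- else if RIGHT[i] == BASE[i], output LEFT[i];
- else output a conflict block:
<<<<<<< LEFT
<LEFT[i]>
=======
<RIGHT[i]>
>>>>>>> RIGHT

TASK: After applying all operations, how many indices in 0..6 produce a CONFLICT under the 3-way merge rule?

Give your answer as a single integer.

Final LEFT:  [charlie, golf, charlie, bravo, alpha, foxtrot, echo]
Final RIGHT: [charlie, golf, charlie, bravo, alpha, foxtrot, delta]
i=0: L=charlie R=charlie -> agree -> charlie
i=1: L=golf R=golf -> agree -> golf
i=2: L=charlie R=charlie -> agree -> charlie
i=3: L=bravo R=bravo -> agree -> bravo
i=4: L=alpha R=alpha -> agree -> alpha
i=5: L=foxtrot R=foxtrot -> agree -> foxtrot
i=6: L=echo=BASE, R=delta -> take RIGHT -> delta
Conflict count: 0

Answer: 0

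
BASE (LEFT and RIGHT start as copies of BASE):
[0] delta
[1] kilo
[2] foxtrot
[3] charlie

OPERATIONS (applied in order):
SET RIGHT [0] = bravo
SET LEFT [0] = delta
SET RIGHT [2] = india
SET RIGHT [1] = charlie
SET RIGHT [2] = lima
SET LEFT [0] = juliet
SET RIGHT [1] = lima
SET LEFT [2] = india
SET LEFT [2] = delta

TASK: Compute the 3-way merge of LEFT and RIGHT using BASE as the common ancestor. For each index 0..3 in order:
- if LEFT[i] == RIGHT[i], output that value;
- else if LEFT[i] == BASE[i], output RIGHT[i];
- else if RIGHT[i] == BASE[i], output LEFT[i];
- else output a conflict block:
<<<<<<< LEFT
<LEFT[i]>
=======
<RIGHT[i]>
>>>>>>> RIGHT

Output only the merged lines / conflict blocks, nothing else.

Final LEFT:  [juliet, kilo, delta, charlie]
Final RIGHT: [bravo, lima, lima, charlie]
i=0: BASE=delta L=juliet R=bravo all differ -> CONFLICT
i=1: L=kilo=BASE, R=lima -> take RIGHT -> lima
i=2: BASE=foxtrot L=delta R=lima all differ -> CONFLICT
i=3: L=charlie R=charlie -> agree -> charlie

Answer: <<<<<<< LEFT
juliet
=======
bravo
>>>>>>> RIGHT
lima
<<<<<<< LEFT
delta
=======
lima
>>>>>>> RIGHT
charlie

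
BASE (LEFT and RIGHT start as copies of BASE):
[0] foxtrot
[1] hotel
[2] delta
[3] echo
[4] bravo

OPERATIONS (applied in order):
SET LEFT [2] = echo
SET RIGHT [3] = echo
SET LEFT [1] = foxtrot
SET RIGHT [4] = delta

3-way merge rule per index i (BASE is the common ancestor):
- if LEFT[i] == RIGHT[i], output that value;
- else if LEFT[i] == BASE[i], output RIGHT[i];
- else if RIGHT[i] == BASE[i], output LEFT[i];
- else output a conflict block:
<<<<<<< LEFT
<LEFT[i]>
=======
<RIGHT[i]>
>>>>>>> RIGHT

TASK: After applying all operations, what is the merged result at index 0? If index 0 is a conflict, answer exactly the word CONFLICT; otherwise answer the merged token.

Answer: foxtrot

Derivation:
Final LEFT:  [foxtrot, foxtrot, echo, echo, bravo]
Final RIGHT: [foxtrot, hotel, delta, echo, delta]
i=0: L=foxtrot R=foxtrot -> agree -> foxtrot
i=1: L=foxtrot, R=hotel=BASE -> take LEFT -> foxtrot
i=2: L=echo, R=delta=BASE -> take LEFT -> echo
i=3: L=echo R=echo -> agree -> echo
i=4: L=bravo=BASE, R=delta -> take RIGHT -> delta
Index 0 -> foxtrot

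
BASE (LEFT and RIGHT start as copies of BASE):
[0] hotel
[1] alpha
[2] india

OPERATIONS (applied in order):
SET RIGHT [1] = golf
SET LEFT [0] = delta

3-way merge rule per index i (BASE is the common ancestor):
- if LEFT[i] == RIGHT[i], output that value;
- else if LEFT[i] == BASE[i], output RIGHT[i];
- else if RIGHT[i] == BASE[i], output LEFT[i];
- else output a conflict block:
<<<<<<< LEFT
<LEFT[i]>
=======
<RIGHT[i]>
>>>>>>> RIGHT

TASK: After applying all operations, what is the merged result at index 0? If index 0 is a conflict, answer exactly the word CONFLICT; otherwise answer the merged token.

Answer: delta

Derivation:
Final LEFT:  [delta, alpha, india]
Final RIGHT: [hotel, golf, india]
i=0: L=delta, R=hotel=BASE -> take LEFT -> delta
i=1: L=alpha=BASE, R=golf -> take RIGHT -> golf
i=2: L=india R=india -> agree -> india
Index 0 -> delta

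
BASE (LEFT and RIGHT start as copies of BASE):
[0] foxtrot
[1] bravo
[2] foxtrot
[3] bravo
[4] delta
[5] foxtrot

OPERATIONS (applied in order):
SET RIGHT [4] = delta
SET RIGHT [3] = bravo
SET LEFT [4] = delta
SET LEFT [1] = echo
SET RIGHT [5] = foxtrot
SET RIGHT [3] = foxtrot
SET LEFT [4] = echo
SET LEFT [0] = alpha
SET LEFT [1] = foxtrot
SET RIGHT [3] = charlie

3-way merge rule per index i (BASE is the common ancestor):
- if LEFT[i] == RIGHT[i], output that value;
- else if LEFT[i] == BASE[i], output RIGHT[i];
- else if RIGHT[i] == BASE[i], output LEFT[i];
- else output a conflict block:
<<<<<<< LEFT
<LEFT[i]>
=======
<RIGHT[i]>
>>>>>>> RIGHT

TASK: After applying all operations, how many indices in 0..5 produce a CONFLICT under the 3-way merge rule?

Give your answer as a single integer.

Answer: 0

Derivation:
Final LEFT:  [alpha, foxtrot, foxtrot, bravo, echo, foxtrot]
Final RIGHT: [foxtrot, bravo, foxtrot, charlie, delta, foxtrot]
i=0: L=alpha, R=foxtrot=BASE -> take LEFT -> alpha
i=1: L=foxtrot, R=bravo=BASE -> take LEFT -> foxtrot
i=2: L=foxtrot R=foxtrot -> agree -> foxtrot
i=3: L=bravo=BASE, R=charlie -> take RIGHT -> charlie
i=4: L=echo, R=delta=BASE -> take LEFT -> echo
i=5: L=foxtrot R=foxtrot -> agree -> foxtrot
Conflict count: 0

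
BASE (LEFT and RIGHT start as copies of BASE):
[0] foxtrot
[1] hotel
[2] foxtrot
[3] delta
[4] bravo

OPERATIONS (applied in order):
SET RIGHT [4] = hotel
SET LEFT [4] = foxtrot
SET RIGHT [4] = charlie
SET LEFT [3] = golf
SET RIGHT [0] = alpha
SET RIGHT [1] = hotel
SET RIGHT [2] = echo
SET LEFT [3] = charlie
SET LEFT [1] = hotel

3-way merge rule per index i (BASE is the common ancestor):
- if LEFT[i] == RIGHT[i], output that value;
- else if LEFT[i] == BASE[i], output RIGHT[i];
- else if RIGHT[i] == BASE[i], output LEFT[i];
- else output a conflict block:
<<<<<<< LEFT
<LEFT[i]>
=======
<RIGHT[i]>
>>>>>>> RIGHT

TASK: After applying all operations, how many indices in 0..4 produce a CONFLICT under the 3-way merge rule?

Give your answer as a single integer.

Answer: 1

Derivation:
Final LEFT:  [foxtrot, hotel, foxtrot, charlie, foxtrot]
Final RIGHT: [alpha, hotel, echo, delta, charlie]
i=0: L=foxtrot=BASE, R=alpha -> take RIGHT -> alpha
i=1: L=hotel R=hotel -> agree -> hotel
i=2: L=foxtrot=BASE, R=echo -> take RIGHT -> echo
i=3: L=charlie, R=delta=BASE -> take LEFT -> charlie
i=4: BASE=bravo L=foxtrot R=charlie all differ -> CONFLICT
Conflict count: 1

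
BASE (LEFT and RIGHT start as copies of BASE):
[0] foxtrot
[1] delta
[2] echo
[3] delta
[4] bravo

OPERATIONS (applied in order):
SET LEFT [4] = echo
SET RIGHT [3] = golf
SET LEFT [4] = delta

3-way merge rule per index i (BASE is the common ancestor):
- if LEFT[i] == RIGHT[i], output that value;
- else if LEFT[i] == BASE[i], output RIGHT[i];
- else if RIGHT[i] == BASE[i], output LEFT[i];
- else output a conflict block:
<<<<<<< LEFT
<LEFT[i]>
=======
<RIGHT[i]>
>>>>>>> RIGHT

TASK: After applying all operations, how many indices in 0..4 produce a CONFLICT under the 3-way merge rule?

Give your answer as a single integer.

Final LEFT:  [foxtrot, delta, echo, delta, delta]
Final RIGHT: [foxtrot, delta, echo, golf, bravo]
i=0: L=foxtrot R=foxtrot -> agree -> foxtrot
i=1: L=delta R=delta -> agree -> delta
i=2: L=echo R=echo -> agree -> echo
i=3: L=delta=BASE, R=golf -> take RIGHT -> golf
i=4: L=delta, R=bravo=BASE -> take LEFT -> delta
Conflict count: 0

Answer: 0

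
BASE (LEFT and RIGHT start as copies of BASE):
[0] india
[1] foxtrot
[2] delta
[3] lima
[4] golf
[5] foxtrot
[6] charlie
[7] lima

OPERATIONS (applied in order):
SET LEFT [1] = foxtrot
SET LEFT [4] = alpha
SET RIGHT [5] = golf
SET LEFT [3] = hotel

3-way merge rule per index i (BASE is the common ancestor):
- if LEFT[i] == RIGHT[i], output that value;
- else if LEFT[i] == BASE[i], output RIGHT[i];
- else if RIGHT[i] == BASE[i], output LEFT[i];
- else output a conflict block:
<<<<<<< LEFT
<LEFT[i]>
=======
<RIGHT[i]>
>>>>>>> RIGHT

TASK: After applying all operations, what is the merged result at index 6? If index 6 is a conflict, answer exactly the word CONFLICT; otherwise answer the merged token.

Answer: charlie

Derivation:
Final LEFT:  [india, foxtrot, delta, hotel, alpha, foxtrot, charlie, lima]
Final RIGHT: [india, foxtrot, delta, lima, golf, golf, charlie, lima]
i=0: L=india R=india -> agree -> india
i=1: L=foxtrot R=foxtrot -> agree -> foxtrot
i=2: L=delta R=delta -> agree -> delta
i=3: L=hotel, R=lima=BASE -> take LEFT -> hotel
i=4: L=alpha, R=golf=BASE -> take LEFT -> alpha
i=5: L=foxtrot=BASE, R=golf -> take RIGHT -> golf
i=6: L=charlie R=charlie -> agree -> charlie
i=7: L=lima R=lima -> agree -> lima
Index 6 -> charlie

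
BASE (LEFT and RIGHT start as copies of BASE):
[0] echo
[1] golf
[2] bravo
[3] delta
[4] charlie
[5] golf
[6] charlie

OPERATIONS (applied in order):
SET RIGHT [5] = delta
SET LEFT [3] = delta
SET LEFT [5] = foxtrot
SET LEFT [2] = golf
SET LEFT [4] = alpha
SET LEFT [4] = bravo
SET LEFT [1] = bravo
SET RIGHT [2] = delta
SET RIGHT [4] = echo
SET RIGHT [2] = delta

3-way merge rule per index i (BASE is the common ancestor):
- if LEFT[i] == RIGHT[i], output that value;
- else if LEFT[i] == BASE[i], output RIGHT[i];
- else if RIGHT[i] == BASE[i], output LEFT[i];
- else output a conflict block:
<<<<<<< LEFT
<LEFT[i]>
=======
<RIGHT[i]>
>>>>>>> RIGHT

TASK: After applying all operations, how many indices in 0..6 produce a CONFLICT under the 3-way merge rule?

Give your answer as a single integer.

Final LEFT:  [echo, bravo, golf, delta, bravo, foxtrot, charlie]
Final RIGHT: [echo, golf, delta, delta, echo, delta, charlie]
i=0: L=echo R=echo -> agree -> echo
i=1: L=bravo, R=golf=BASE -> take LEFT -> bravo
i=2: BASE=bravo L=golf R=delta all differ -> CONFLICT
i=3: L=delta R=delta -> agree -> delta
i=4: BASE=charlie L=bravo R=echo all differ -> CONFLICT
i=5: BASE=golf L=foxtrot R=delta all differ -> CONFLICT
i=6: L=charlie R=charlie -> agree -> charlie
Conflict count: 3

Answer: 3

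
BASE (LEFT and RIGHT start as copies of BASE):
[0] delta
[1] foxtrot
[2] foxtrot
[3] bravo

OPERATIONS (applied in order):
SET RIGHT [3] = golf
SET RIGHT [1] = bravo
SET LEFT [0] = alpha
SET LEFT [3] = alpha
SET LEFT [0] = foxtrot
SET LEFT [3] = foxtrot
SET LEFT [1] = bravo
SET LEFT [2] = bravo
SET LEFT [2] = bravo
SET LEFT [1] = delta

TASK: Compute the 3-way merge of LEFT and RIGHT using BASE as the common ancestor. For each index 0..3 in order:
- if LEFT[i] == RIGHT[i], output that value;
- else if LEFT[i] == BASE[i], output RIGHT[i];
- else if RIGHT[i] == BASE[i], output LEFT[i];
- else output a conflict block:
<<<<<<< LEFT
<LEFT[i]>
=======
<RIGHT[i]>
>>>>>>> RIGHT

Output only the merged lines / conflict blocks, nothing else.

Final LEFT:  [foxtrot, delta, bravo, foxtrot]
Final RIGHT: [delta, bravo, foxtrot, golf]
i=0: L=foxtrot, R=delta=BASE -> take LEFT -> foxtrot
i=1: BASE=foxtrot L=delta R=bravo all differ -> CONFLICT
i=2: L=bravo, R=foxtrot=BASE -> take LEFT -> bravo
i=3: BASE=bravo L=foxtrot R=golf all differ -> CONFLICT

Answer: foxtrot
<<<<<<< LEFT
delta
=======
bravo
>>>>>>> RIGHT
bravo
<<<<<<< LEFT
foxtrot
=======
golf
>>>>>>> RIGHT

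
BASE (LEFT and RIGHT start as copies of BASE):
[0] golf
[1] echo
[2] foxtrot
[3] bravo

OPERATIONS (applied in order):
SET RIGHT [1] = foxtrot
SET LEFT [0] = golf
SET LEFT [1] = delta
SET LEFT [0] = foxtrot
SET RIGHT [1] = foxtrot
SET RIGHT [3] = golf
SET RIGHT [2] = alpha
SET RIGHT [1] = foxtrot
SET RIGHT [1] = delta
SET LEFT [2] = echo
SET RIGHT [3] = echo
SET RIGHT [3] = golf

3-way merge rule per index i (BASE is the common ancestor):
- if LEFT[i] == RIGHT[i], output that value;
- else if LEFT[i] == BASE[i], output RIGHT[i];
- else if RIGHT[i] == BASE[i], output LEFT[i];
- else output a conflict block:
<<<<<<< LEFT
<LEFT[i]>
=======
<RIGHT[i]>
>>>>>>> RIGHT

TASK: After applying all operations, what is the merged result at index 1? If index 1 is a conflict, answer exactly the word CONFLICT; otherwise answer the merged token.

Answer: delta

Derivation:
Final LEFT:  [foxtrot, delta, echo, bravo]
Final RIGHT: [golf, delta, alpha, golf]
i=0: L=foxtrot, R=golf=BASE -> take LEFT -> foxtrot
i=1: L=delta R=delta -> agree -> delta
i=2: BASE=foxtrot L=echo R=alpha all differ -> CONFLICT
i=3: L=bravo=BASE, R=golf -> take RIGHT -> golf
Index 1 -> delta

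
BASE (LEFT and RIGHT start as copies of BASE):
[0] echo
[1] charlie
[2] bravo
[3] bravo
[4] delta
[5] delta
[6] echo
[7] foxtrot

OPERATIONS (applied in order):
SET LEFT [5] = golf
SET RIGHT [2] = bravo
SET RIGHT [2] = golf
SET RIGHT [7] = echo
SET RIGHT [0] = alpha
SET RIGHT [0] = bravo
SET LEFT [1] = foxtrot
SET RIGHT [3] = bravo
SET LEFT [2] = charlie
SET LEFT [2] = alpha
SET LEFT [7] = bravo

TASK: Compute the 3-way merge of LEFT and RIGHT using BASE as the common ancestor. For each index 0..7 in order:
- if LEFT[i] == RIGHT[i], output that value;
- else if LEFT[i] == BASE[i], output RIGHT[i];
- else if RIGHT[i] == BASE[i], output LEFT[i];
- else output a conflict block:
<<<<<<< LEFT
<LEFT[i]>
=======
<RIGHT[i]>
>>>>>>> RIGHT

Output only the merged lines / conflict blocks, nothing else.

Answer: bravo
foxtrot
<<<<<<< LEFT
alpha
=======
golf
>>>>>>> RIGHT
bravo
delta
golf
echo
<<<<<<< LEFT
bravo
=======
echo
>>>>>>> RIGHT

Derivation:
Final LEFT:  [echo, foxtrot, alpha, bravo, delta, golf, echo, bravo]
Final RIGHT: [bravo, charlie, golf, bravo, delta, delta, echo, echo]
i=0: L=echo=BASE, R=bravo -> take RIGHT -> bravo
i=1: L=foxtrot, R=charlie=BASE -> take LEFT -> foxtrot
i=2: BASE=bravo L=alpha R=golf all differ -> CONFLICT
i=3: L=bravo R=bravo -> agree -> bravo
i=4: L=delta R=delta -> agree -> delta
i=5: L=golf, R=delta=BASE -> take LEFT -> golf
i=6: L=echo R=echo -> agree -> echo
i=7: BASE=foxtrot L=bravo R=echo all differ -> CONFLICT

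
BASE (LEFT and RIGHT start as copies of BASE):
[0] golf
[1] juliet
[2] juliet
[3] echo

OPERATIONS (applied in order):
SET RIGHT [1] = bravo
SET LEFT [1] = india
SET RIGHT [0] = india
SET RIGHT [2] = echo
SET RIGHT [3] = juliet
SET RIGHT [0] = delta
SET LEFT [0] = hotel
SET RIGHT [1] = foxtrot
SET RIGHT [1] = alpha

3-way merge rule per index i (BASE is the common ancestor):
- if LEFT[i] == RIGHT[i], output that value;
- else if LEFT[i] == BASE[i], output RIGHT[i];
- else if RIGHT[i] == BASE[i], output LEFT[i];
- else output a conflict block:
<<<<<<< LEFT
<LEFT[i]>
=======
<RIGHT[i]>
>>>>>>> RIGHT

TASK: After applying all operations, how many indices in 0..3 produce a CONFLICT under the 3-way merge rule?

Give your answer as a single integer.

Final LEFT:  [hotel, india, juliet, echo]
Final RIGHT: [delta, alpha, echo, juliet]
i=0: BASE=golf L=hotel R=delta all differ -> CONFLICT
i=1: BASE=juliet L=india R=alpha all differ -> CONFLICT
i=2: L=juliet=BASE, R=echo -> take RIGHT -> echo
i=3: L=echo=BASE, R=juliet -> take RIGHT -> juliet
Conflict count: 2

Answer: 2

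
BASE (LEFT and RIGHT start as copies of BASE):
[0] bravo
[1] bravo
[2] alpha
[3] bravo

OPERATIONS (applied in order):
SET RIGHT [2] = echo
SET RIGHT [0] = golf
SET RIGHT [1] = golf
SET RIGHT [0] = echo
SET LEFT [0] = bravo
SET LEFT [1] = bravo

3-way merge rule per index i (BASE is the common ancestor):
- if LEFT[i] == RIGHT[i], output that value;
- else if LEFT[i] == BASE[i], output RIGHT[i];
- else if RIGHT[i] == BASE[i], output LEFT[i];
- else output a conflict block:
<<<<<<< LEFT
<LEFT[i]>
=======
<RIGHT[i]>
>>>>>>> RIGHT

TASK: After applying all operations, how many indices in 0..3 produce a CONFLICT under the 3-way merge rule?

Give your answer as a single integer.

Answer: 0

Derivation:
Final LEFT:  [bravo, bravo, alpha, bravo]
Final RIGHT: [echo, golf, echo, bravo]
i=0: L=bravo=BASE, R=echo -> take RIGHT -> echo
i=1: L=bravo=BASE, R=golf -> take RIGHT -> golf
i=2: L=alpha=BASE, R=echo -> take RIGHT -> echo
i=3: L=bravo R=bravo -> agree -> bravo
Conflict count: 0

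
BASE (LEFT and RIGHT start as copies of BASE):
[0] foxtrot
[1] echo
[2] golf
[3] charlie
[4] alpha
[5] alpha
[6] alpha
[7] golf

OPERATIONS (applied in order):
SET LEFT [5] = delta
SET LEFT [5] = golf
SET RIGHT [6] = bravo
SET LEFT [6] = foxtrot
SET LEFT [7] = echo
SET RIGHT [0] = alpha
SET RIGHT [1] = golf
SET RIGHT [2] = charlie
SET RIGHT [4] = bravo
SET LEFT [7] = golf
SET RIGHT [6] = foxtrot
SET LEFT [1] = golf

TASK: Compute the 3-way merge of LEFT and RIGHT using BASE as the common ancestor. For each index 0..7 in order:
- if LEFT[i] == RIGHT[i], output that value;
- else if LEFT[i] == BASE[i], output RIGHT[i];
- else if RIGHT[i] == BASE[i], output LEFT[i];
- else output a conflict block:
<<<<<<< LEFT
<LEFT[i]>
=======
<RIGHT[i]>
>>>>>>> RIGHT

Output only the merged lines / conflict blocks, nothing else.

Answer: alpha
golf
charlie
charlie
bravo
golf
foxtrot
golf

Derivation:
Final LEFT:  [foxtrot, golf, golf, charlie, alpha, golf, foxtrot, golf]
Final RIGHT: [alpha, golf, charlie, charlie, bravo, alpha, foxtrot, golf]
i=0: L=foxtrot=BASE, R=alpha -> take RIGHT -> alpha
i=1: L=golf R=golf -> agree -> golf
i=2: L=golf=BASE, R=charlie -> take RIGHT -> charlie
i=3: L=charlie R=charlie -> agree -> charlie
i=4: L=alpha=BASE, R=bravo -> take RIGHT -> bravo
i=5: L=golf, R=alpha=BASE -> take LEFT -> golf
i=6: L=foxtrot R=foxtrot -> agree -> foxtrot
i=7: L=golf R=golf -> agree -> golf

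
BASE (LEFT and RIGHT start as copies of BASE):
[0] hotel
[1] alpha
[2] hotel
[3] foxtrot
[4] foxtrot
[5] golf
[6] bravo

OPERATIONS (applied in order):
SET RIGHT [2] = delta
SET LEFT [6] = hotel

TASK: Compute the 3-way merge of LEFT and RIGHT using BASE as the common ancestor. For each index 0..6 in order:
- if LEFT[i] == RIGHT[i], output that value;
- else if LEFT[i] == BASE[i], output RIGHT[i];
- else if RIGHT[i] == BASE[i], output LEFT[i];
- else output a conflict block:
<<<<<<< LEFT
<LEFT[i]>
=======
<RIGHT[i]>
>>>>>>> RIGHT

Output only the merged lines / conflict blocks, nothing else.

Answer: hotel
alpha
delta
foxtrot
foxtrot
golf
hotel

Derivation:
Final LEFT:  [hotel, alpha, hotel, foxtrot, foxtrot, golf, hotel]
Final RIGHT: [hotel, alpha, delta, foxtrot, foxtrot, golf, bravo]
i=0: L=hotel R=hotel -> agree -> hotel
i=1: L=alpha R=alpha -> agree -> alpha
i=2: L=hotel=BASE, R=delta -> take RIGHT -> delta
i=3: L=foxtrot R=foxtrot -> agree -> foxtrot
i=4: L=foxtrot R=foxtrot -> agree -> foxtrot
i=5: L=golf R=golf -> agree -> golf
i=6: L=hotel, R=bravo=BASE -> take LEFT -> hotel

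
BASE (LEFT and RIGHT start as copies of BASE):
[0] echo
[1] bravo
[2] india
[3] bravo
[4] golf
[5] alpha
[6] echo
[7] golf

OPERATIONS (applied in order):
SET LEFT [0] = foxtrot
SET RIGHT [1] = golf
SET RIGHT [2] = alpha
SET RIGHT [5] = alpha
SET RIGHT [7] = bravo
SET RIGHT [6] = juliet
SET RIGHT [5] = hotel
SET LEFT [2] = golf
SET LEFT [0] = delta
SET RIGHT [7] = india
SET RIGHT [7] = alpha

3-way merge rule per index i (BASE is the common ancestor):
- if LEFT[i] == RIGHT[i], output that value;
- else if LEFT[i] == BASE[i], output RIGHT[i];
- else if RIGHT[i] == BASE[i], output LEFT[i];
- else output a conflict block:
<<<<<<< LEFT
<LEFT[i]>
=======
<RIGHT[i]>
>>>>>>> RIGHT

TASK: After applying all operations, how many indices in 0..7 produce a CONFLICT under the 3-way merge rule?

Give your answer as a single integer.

Answer: 1

Derivation:
Final LEFT:  [delta, bravo, golf, bravo, golf, alpha, echo, golf]
Final RIGHT: [echo, golf, alpha, bravo, golf, hotel, juliet, alpha]
i=0: L=delta, R=echo=BASE -> take LEFT -> delta
i=1: L=bravo=BASE, R=golf -> take RIGHT -> golf
i=2: BASE=india L=golf R=alpha all differ -> CONFLICT
i=3: L=bravo R=bravo -> agree -> bravo
i=4: L=golf R=golf -> agree -> golf
i=5: L=alpha=BASE, R=hotel -> take RIGHT -> hotel
i=6: L=echo=BASE, R=juliet -> take RIGHT -> juliet
i=7: L=golf=BASE, R=alpha -> take RIGHT -> alpha
Conflict count: 1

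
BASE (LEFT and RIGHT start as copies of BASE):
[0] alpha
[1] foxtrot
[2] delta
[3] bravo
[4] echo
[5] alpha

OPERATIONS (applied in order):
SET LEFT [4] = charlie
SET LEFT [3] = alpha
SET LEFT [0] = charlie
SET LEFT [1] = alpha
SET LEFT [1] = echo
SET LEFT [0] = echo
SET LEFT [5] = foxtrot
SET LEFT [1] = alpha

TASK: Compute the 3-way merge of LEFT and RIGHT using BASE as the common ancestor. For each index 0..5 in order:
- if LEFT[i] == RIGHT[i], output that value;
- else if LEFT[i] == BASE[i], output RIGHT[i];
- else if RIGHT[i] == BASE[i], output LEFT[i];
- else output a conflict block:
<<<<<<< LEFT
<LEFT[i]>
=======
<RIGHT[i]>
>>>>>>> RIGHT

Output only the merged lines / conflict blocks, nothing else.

Answer: echo
alpha
delta
alpha
charlie
foxtrot

Derivation:
Final LEFT:  [echo, alpha, delta, alpha, charlie, foxtrot]
Final RIGHT: [alpha, foxtrot, delta, bravo, echo, alpha]
i=0: L=echo, R=alpha=BASE -> take LEFT -> echo
i=1: L=alpha, R=foxtrot=BASE -> take LEFT -> alpha
i=2: L=delta R=delta -> agree -> delta
i=3: L=alpha, R=bravo=BASE -> take LEFT -> alpha
i=4: L=charlie, R=echo=BASE -> take LEFT -> charlie
i=5: L=foxtrot, R=alpha=BASE -> take LEFT -> foxtrot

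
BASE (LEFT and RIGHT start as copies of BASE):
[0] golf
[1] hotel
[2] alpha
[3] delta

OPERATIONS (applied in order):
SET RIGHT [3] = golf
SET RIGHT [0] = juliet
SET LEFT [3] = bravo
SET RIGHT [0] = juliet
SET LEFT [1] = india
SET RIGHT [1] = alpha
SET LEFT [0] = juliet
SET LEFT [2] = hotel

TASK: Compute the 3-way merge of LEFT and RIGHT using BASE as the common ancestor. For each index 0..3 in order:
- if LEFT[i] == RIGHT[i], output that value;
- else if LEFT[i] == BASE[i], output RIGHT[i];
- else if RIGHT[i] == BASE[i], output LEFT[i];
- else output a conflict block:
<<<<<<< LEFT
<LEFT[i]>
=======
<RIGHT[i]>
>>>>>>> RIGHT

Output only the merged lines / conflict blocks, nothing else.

Final LEFT:  [juliet, india, hotel, bravo]
Final RIGHT: [juliet, alpha, alpha, golf]
i=0: L=juliet R=juliet -> agree -> juliet
i=1: BASE=hotel L=india R=alpha all differ -> CONFLICT
i=2: L=hotel, R=alpha=BASE -> take LEFT -> hotel
i=3: BASE=delta L=bravo R=golf all differ -> CONFLICT

Answer: juliet
<<<<<<< LEFT
india
=======
alpha
>>>>>>> RIGHT
hotel
<<<<<<< LEFT
bravo
=======
golf
>>>>>>> RIGHT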